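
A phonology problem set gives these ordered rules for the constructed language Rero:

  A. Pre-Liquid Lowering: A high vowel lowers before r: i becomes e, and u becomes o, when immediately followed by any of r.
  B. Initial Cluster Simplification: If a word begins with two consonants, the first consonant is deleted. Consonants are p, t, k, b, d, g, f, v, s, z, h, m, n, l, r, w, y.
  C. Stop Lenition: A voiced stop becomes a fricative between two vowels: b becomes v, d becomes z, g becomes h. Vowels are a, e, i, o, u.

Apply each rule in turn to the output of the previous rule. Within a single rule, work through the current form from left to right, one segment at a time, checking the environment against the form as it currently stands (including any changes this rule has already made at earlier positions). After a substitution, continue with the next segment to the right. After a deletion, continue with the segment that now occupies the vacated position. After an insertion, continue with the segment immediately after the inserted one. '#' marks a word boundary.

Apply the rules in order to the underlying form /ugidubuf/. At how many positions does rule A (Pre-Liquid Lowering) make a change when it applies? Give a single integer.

A Pre-Liquid Lowering: no change — [ugidubuf]
B Initial Cluster Simplification: no change — [ugidubuf]
C Stop Lenition: [ugidubuf] → [uhizuvuf]
Rule A changed 0 position(s).

0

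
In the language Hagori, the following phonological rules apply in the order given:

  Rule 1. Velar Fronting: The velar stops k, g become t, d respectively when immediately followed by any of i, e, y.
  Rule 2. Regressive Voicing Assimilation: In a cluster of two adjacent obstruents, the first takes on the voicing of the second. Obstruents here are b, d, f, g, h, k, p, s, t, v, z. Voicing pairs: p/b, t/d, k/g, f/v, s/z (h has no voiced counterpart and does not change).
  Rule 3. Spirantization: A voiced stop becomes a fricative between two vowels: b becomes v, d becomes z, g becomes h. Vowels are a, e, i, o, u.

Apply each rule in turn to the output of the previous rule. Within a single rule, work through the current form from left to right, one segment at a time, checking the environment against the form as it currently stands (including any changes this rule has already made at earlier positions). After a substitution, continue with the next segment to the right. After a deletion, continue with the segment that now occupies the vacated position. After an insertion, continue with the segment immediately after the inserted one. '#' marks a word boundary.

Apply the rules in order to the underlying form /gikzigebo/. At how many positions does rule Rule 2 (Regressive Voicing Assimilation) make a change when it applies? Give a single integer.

1

Rule 1 Velar Fronting: [gikzigebo] → [dikzidebo]
Rule 2 Regressive Voicing Assimilation: [dikzidebo] → [digzidebo]
Rule 3 Spirantization: [digzidebo] → [digzizevo]
Rule Rule 2 changed 1 position(s).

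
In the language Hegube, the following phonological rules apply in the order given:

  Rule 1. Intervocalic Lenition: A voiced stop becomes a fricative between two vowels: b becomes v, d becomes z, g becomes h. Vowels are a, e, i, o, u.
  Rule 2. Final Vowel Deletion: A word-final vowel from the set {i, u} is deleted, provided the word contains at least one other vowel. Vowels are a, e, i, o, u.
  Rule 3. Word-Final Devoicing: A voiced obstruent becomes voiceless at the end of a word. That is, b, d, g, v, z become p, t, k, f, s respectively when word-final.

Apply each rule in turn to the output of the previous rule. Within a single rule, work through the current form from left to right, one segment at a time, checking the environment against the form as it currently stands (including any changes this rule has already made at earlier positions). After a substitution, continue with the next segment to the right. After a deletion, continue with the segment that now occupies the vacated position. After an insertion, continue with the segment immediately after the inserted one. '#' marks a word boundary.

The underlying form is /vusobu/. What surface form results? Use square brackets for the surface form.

[vusof]

Rule 1 Intervocalic Lenition: [vusobu] → [vusovu]
Rule 2 Final Vowel Deletion: [vusovu] → [vusov]
Rule 3 Word-Final Devoicing: [vusov] → [vusof]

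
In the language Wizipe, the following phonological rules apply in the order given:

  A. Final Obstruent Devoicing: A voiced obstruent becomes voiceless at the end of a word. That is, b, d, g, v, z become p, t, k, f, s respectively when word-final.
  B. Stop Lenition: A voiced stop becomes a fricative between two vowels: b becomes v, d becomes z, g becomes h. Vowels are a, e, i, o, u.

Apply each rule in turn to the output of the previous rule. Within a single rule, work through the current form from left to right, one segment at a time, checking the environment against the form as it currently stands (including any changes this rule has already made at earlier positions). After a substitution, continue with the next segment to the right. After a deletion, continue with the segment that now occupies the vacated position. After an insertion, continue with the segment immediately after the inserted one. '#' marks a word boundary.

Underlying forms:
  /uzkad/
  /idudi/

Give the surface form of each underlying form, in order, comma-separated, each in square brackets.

[uzkat], [izuzi]

/uzkad/:
  A Final Obstruent Devoicing: [uzkad] → [uzkat]
  B Stop Lenition: no change — [uzkat]
/idudi/:
  A Final Obstruent Devoicing: no change — [idudi]
  B Stop Lenition: [idudi] → [izuzi]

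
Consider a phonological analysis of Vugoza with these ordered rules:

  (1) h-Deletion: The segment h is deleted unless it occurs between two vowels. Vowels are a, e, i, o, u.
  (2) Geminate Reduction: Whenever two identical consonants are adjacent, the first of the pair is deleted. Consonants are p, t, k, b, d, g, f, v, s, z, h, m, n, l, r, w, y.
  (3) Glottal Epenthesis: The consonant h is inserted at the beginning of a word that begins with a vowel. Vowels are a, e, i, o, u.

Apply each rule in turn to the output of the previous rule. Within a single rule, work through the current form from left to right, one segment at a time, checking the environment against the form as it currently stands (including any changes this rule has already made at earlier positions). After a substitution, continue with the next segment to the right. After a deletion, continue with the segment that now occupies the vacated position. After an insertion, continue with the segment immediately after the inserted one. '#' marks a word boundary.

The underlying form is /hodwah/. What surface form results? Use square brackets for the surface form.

(1) h-Deletion: [hodwah] → [odwa]
(2) Geminate Reduction: no change — [odwa]
(3) Glottal Epenthesis: [odwa] → [hodwa]

[hodwa]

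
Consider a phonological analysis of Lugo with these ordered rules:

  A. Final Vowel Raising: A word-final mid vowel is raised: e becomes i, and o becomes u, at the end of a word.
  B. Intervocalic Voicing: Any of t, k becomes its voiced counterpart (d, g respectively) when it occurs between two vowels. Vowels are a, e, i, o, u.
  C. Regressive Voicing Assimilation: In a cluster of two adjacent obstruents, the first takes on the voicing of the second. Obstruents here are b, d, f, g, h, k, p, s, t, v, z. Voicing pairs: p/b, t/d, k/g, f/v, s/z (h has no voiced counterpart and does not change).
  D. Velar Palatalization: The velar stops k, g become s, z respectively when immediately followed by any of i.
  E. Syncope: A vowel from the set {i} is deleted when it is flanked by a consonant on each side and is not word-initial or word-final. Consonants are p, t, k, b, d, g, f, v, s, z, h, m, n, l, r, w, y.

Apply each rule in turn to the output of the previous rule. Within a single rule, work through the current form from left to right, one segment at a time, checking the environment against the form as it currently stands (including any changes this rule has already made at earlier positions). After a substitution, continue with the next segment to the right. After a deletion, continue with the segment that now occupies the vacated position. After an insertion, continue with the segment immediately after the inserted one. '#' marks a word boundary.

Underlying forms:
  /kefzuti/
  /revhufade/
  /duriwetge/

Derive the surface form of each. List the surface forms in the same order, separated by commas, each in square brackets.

[kevzudi], [refhufadi], [durwedzi]

/kefzuti/:
  A Final Vowel Raising: no change — [kefzuti]
  B Intervocalic Voicing: [kefzuti] → [kefzudi]
  C Regressive Voicing Assimilation: [kefzudi] → [kevzudi]
  D Velar Palatalization: no change — [kevzudi]
  E Syncope: no change — [kevzudi]
/revhufade/:
  A Final Vowel Raising: [revhufade] → [revhufadi]
  B Intervocalic Voicing: no change — [revhufadi]
  C Regressive Voicing Assimilation: [revhufadi] → [refhufadi]
  D Velar Palatalization: no change — [refhufadi]
  E Syncope: no change — [refhufadi]
/duriwetge/:
  A Final Vowel Raising: [duriwetge] → [duriwetgi]
  B Intervocalic Voicing: no change — [duriwetgi]
  C Regressive Voicing Assimilation: [duriwetgi] → [duriwedgi]
  D Velar Palatalization: [duriwedgi] → [duriwedzi]
  E Syncope: [duriwedzi] → [durwedzi]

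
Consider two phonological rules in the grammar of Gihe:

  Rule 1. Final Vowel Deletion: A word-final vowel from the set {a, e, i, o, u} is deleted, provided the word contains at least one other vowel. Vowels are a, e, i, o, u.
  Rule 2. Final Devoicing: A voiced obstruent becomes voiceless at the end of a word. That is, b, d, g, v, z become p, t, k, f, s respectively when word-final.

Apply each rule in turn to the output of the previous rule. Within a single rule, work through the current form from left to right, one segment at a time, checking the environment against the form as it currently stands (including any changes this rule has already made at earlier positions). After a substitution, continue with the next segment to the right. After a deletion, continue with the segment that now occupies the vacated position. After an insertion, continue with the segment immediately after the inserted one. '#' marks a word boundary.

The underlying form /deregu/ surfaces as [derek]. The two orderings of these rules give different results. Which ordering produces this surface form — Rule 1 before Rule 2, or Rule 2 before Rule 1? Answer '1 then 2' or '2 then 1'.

1 then 2

Order 1 then 2:
  1 Final Vowel Deletion: [deregu] → [dereg]
  2 Final Devoicing: [dereg] → [derek]
  result: [derek]
Order 2 then 1:
  2 Final Devoicing: no change — [deregu]
  1 Final Vowel Deletion: [deregu] → [dereg]
  result: [dereg]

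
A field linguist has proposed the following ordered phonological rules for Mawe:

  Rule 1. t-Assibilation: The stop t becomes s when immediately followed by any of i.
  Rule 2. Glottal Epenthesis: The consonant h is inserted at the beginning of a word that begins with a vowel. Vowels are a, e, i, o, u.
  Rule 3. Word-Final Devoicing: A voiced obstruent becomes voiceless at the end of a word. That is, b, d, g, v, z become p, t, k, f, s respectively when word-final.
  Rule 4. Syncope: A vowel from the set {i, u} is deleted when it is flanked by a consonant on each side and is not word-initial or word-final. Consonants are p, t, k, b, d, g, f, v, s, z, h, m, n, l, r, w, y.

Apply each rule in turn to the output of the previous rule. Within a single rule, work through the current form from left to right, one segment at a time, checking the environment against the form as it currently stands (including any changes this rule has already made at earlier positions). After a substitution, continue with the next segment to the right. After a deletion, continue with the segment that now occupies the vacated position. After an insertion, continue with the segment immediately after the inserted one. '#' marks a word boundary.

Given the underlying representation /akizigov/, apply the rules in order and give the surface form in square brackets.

Rule 1 t-Assibilation: no change — [akizigov]
Rule 2 Glottal Epenthesis: [akizigov] → [hakizigov]
Rule 3 Word-Final Devoicing: [hakizigov] → [hakizigof]
Rule 4 Syncope: [hakizigof] → [hakzgof]

[hakzgof]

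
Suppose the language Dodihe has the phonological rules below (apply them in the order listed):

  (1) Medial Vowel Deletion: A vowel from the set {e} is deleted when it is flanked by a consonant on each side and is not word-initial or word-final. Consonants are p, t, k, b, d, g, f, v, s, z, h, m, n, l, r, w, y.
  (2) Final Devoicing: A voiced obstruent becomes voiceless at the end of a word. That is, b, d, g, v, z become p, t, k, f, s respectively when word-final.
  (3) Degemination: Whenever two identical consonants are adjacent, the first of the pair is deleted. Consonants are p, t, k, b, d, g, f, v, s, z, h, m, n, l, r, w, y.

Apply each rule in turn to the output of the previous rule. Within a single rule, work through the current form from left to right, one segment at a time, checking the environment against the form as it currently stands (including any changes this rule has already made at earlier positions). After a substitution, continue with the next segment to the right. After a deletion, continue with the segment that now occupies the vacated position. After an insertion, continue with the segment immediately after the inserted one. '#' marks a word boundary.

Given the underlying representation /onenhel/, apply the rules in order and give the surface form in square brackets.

[onhl]

(1) Medial Vowel Deletion: [onenhel] → [onnhl]
(2) Final Devoicing: no change — [onnhl]
(3) Degemination: [onnhl] → [onhl]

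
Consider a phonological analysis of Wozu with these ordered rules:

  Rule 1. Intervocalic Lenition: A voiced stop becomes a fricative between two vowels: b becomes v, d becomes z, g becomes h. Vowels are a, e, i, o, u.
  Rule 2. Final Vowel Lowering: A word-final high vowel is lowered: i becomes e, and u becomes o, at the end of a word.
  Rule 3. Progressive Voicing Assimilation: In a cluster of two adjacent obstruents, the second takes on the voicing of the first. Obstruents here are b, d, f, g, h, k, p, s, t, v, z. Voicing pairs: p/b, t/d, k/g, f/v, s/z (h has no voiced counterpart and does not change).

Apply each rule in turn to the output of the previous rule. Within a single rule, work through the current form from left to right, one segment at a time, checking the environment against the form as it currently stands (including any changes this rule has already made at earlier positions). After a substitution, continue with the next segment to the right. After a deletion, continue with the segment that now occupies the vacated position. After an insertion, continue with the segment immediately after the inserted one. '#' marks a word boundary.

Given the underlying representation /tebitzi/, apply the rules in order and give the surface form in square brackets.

Rule 1 Intervocalic Lenition: [tebitzi] → [tevitzi]
Rule 2 Final Vowel Lowering: [tevitzi] → [tevitze]
Rule 3 Progressive Voicing Assimilation: [tevitze] → [tevitse]

[tevitse]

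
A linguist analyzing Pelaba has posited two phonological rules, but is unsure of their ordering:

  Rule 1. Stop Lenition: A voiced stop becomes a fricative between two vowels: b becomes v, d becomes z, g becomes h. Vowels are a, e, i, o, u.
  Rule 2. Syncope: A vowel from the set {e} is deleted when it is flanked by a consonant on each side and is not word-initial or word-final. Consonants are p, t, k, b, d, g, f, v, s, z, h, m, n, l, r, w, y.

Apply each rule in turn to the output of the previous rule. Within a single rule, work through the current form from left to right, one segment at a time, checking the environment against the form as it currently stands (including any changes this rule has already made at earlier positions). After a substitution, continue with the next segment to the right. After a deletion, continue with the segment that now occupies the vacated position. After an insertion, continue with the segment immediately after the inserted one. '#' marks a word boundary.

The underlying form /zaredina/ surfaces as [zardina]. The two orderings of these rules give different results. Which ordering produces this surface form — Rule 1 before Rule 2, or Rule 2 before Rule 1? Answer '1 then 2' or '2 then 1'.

2 then 1

Order 1 then 2:
  1 Stop Lenition: [zaredina] → [zarezina]
  2 Syncope: [zarezina] → [zarzina]
  result: [zarzina]
Order 2 then 1:
  2 Syncope: [zaredina] → [zardina]
  1 Stop Lenition: no change — [zardina]
  result: [zardina]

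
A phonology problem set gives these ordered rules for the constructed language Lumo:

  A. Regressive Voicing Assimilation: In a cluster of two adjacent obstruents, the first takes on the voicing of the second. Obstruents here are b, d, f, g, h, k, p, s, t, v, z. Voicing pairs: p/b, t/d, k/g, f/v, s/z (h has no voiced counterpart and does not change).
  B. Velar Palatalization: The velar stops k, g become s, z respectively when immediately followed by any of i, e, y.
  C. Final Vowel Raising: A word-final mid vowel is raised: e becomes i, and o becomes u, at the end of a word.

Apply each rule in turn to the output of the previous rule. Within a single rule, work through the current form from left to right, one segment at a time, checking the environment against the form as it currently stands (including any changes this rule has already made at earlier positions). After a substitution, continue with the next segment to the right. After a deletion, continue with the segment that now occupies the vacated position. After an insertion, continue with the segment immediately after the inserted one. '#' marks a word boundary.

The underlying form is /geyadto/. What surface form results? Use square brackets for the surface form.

A Regressive Voicing Assimilation: [geyadto] → [geyatto]
B Velar Palatalization: [geyatto] → [zeyatto]
C Final Vowel Raising: [zeyatto] → [zeyattu]

[zeyattu]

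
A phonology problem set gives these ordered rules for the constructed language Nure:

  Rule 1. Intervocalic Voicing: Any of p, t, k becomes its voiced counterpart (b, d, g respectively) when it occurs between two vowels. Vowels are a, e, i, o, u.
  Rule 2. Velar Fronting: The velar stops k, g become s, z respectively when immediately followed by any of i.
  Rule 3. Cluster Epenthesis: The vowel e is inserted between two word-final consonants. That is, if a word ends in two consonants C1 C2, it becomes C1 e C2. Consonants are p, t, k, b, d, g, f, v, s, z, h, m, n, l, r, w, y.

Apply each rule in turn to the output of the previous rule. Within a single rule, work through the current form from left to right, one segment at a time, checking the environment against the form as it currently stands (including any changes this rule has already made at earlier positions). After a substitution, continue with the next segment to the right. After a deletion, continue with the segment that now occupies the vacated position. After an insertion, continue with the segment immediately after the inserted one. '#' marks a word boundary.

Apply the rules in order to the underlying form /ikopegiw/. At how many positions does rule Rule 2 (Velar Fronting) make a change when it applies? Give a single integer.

Rule 1 Intervocalic Voicing: [ikopegiw] → [igobegiw]
Rule 2 Velar Fronting: [igobegiw] → [igobeziw]
Rule 3 Cluster Epenthesis: no change — [igobeziw]
Rule Rule 2 changed 1 position(s).

1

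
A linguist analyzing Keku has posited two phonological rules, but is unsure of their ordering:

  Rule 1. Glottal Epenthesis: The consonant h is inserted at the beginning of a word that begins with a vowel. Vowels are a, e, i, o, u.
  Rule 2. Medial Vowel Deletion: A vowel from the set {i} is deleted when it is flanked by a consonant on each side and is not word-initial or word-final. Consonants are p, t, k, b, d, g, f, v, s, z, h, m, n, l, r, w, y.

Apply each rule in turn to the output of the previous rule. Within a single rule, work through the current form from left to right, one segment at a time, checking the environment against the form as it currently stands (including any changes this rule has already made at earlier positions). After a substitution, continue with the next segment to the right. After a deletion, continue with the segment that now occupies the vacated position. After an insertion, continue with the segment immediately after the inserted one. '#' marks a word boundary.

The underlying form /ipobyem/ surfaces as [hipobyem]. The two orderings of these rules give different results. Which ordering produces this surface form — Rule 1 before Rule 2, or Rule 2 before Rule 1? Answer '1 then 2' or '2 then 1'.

2 then 1

Order 1 then 2:
  1 Glottal Epenthesis: [ipobyem] → [hipobyem]
  2 Medial Vowel Deletion: [hipobyem] → [hpobyem]
  result: [hpobyem]
Order 2 then 1:
  2 Medial Vowel Deletion: no change — [ipobyem]
  1 Glottal Epenthesis: [ipobyem] → [hipobyem]
  result: [hipobyem]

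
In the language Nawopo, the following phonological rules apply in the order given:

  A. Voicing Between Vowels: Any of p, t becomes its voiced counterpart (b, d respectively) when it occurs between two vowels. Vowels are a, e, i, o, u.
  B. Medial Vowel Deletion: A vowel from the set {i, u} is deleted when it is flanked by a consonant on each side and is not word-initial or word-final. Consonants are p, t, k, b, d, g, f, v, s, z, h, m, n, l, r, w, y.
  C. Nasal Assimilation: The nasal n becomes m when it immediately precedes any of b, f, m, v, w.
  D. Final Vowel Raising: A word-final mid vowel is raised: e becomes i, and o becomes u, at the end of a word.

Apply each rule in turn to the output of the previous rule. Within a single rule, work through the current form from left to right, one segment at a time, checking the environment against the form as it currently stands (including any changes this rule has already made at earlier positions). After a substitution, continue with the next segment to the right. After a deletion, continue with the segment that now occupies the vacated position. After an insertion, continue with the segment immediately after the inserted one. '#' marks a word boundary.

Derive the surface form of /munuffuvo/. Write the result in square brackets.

A Voicing Between Vowels: no change — [munuffuvo]
B Medial Vowel Deletion: [munuffuvo] → [mnffvo]
C Nasal Assimilation: [mnffvo] → [mmffvo]
D Final Vowel Raising: [mmffvo] → [mmffvu]

[mmffvu]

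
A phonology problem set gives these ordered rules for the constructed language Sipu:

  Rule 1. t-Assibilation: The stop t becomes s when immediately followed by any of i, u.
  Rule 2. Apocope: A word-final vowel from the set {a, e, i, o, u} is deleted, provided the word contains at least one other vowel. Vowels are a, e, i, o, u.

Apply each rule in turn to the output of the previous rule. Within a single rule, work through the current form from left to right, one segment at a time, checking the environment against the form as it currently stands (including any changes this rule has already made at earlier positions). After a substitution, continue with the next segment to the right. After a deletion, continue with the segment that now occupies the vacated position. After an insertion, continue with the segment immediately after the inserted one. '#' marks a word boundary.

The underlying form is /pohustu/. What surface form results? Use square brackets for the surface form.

Rule 1 t-Assibilation: [pohustu] → [pohussu]
Rule 2 Apocope: [pohussu] → [pohuss]

[pohuss]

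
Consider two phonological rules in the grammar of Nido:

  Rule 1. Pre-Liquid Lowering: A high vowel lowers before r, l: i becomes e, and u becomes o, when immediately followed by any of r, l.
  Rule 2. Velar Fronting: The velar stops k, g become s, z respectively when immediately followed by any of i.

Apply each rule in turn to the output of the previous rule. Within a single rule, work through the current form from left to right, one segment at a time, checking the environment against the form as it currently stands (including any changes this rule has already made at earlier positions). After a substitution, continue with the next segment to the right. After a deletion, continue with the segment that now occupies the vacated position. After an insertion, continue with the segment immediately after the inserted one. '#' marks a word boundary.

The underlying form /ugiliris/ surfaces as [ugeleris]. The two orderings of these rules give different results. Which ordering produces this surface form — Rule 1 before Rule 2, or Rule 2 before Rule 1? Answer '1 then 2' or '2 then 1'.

1 then 2

Order 1 then 2:
  1 Pre-Liquid Lowering: [ugiliris] → [ugeleris]
  2 Velar Fronting: no change — [ugeleris]
  result: [ugeleris]
Order 2 then 1:
  2 Velar Fronting: [ugiliris] → [uziliris]
  1 Pre-Liquid Lowering: [uziliris] → [uzeleris]
  result: [uzeleris]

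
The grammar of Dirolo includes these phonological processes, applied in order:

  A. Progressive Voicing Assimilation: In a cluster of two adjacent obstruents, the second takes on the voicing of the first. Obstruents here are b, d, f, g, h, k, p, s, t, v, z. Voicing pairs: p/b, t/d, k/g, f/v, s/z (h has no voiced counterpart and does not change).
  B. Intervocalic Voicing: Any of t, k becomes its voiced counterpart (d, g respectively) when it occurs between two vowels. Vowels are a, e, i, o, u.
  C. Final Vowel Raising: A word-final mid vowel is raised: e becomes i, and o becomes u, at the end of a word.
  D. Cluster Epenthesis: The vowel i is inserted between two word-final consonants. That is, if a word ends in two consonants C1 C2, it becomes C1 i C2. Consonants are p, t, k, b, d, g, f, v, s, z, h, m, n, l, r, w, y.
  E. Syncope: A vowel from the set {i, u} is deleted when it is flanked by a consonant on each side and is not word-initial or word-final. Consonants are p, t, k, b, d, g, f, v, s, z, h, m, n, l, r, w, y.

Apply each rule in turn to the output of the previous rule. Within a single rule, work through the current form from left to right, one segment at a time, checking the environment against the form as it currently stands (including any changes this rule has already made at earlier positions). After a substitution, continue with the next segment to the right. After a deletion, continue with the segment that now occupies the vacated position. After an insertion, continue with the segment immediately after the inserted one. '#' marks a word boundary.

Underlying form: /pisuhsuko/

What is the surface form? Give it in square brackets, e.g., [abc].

A Progressive Voicing Assimilation: no change — [pisuhsuko]
B Intervocalic Voicing: [pisuhsuko] → [pisuhsugo]
C Final Vowel Raising: [pisuhsugo] → [pisuhsugu]
D Cluster Epenthesis: no change — [pisuhsugu]
E Syncope: [pisuhsugu] → [pshsgu]

[pshsgu]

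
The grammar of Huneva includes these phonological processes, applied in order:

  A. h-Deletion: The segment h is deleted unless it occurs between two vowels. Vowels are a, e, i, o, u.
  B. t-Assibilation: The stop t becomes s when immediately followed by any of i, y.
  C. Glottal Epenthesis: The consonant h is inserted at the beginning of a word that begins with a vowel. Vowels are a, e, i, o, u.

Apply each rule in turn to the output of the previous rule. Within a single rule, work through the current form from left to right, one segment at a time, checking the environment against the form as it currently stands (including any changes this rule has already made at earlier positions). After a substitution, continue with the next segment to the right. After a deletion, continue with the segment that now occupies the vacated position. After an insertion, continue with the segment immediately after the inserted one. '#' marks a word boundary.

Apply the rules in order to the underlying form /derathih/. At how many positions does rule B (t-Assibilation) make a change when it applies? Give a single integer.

1

A h-Deletion: [derathih] → [derati]
B t-Assibilation: [derati] → [derasi]
C Glottal Epenthesis: no change — [derasi]
Rule B changed 1 position(s).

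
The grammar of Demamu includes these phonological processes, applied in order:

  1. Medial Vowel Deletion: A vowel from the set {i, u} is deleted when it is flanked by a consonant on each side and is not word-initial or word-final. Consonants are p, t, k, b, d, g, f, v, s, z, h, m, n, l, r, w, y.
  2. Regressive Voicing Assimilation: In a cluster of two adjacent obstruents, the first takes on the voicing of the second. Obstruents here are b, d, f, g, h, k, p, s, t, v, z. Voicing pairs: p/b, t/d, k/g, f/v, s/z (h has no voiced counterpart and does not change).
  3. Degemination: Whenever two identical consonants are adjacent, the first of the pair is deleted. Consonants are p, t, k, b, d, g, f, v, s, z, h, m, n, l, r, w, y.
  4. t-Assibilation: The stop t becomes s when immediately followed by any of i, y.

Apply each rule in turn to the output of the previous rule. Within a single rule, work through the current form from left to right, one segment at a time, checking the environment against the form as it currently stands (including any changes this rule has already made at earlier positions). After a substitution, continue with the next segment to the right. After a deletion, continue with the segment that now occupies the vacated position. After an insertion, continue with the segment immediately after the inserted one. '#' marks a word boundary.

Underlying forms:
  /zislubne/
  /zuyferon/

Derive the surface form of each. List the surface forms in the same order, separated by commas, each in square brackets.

[slbne], [zyferon]

/zislubne/:
  1 Medial Vowel Deletion: [zislubne] → [zslbne]
  2 Regressive Voicing Assimilation: [zslbne] → [sslbne]
  3 Degemination: [sslbne] → [slbne]
  4 t-Assibilation: no change — [slbne]
/zuyferon/:
  1 Medial Vowel Deletion: [zuyferon] → [zyferon]
  2 Regressive Voicing Assimilation: no change — [zyferon]
  3 Degemination: no change — [zyferon]
  4 t-Assibilation: no change — [zyferon]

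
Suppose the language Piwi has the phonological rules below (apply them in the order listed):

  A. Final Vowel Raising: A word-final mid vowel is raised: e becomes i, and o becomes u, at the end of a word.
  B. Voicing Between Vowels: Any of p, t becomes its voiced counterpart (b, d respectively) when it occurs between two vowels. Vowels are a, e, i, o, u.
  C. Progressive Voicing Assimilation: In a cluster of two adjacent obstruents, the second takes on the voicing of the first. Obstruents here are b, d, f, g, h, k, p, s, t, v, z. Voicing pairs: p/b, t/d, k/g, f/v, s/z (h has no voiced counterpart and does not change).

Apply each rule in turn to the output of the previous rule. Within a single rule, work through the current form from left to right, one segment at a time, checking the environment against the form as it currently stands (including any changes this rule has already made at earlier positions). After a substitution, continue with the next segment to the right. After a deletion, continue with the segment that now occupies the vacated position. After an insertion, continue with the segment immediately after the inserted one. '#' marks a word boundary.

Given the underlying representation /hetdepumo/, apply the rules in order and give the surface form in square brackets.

A Final Vowel Raising: [hetdepumo] → [hetdepumu]
B Voicing Between Vowels: [hetdepumu] → [hetdebumu]
C Progressive Voicing Assimilation: [hetdebumu] → [hettebumu]

[hettebumu]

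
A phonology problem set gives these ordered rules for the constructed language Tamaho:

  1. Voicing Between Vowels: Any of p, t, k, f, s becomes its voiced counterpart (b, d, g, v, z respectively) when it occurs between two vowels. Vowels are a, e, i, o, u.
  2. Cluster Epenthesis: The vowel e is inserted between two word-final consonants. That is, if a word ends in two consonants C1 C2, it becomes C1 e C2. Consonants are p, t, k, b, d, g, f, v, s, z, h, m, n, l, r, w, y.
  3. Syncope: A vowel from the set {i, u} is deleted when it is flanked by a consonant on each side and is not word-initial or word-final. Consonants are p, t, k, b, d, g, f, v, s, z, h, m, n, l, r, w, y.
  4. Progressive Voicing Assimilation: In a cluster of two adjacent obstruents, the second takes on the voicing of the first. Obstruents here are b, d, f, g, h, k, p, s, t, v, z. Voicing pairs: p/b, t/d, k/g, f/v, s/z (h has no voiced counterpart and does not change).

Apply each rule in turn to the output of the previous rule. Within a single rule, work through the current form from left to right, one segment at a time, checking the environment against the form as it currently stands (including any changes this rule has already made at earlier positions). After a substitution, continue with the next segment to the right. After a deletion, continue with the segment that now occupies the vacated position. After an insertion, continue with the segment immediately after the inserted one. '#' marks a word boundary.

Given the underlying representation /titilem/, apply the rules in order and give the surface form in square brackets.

[ttlem]

1 Voicing Between Vowels: [titilem] → [tidilem]
2 Cluster Epenthesis: no change — [tidilem]
3 Syncope: [tidilem] → [tdlem]
4 Progressive Voicing Assimilation: [tdlem] → [ttlem]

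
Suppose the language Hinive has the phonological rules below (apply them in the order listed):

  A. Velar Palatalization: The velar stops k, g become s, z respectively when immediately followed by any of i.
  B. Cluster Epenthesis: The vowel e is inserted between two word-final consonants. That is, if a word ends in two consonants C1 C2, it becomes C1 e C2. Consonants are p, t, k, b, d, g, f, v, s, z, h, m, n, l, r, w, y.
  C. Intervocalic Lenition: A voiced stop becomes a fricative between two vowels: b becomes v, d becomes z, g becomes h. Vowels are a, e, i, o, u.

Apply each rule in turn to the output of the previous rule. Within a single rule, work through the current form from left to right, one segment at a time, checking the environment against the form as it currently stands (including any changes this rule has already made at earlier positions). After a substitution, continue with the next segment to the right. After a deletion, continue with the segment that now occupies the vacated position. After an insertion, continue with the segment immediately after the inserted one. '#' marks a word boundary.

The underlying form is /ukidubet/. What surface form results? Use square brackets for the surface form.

A Velar Palatalization: [ukidubet] → [usidubet]
B Cluster Epenthesis: no change — [usidubet]
C Intervocalic Lenition: [usidubet] → [usizuvet]

[usizuvet]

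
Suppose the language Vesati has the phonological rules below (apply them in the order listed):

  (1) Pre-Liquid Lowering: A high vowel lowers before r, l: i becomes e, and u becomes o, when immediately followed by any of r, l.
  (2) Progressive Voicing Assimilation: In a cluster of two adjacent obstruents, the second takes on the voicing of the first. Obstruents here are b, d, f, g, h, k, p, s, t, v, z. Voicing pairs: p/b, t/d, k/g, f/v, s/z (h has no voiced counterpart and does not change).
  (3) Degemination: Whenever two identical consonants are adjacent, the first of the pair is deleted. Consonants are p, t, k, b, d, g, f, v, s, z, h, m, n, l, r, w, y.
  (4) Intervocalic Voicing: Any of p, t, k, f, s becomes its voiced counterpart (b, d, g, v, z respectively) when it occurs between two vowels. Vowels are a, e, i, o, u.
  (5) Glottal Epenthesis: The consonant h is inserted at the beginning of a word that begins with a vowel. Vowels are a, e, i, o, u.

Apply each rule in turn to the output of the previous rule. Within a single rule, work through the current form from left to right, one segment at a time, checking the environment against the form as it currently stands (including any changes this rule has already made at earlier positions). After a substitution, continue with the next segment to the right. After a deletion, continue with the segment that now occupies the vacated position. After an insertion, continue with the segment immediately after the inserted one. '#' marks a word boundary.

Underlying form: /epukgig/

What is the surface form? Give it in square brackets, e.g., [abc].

(1) Pre-Liquid Lowering: no change — [epukgig]
(2) Progressive Voicing Assimilation: [epukgig] → [epukkig]
(3) Degemination: [epukkig] → [epukig]
(4) Intervocalic Voicing: [epukig] → [ebugig]
(5) Glottal Epenthesis: [ebugig] → [hebugig]

[hebugig]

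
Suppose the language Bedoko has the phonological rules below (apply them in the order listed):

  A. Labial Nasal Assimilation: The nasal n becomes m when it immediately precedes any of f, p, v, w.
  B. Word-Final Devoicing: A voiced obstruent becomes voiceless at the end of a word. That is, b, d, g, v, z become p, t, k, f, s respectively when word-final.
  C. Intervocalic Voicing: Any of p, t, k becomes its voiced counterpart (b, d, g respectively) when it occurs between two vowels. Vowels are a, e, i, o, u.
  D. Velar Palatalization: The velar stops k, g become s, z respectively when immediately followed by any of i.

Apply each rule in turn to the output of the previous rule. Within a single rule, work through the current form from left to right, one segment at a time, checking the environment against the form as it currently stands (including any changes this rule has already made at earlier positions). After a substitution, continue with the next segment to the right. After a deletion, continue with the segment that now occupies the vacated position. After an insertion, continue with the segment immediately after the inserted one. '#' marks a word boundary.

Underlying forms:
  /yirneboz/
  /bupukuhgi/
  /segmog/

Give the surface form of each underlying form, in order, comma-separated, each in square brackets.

/yirneboz/:
  A Labial Nasal Assimilation: no change — [yirneboz]
  B Word-Final Devoicing: [yirneboz] → [yirnebos]
  C Intervocalic Voicing: no change — [yirnebos]
  D Velar Palatalization: no change — [yirnebos]
/bupukuhgi/:
  A Labial Nasal Assimilation: no change — [bupukuhgi]
  B Word-Final Devoicing: no change — [bupukuhgi]
  C Intervocalic Voicing: [bupukuhgi] → [bubuguhgi]
  D Velar Palatalization: [bubuguhgi] → [bubuguhzi]
/segmog/:
  A Labial Nasal Assimilation: no change — [segmog]
  B Word-Final Devoicing: [segmog] → [segmok]
  C Intervocalic Voicing: no change — [segmok]
  D Velar Palatalization: no change — [segmok]

[yirnebos], [bubuguhzi], [segmok]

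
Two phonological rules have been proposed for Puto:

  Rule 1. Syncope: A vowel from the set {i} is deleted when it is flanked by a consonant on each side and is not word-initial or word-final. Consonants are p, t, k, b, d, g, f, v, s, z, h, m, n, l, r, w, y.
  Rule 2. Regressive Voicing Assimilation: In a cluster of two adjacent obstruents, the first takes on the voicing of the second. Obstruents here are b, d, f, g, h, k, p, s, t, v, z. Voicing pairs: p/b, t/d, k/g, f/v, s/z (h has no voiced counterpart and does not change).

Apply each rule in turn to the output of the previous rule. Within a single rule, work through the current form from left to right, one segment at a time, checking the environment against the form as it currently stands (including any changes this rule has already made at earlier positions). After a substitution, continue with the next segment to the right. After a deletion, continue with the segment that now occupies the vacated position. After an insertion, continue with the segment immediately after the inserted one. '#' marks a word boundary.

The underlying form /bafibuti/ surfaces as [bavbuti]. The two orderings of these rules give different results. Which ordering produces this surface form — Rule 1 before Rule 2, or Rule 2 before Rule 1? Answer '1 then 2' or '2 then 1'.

1 then 2

Order 1 then 2:
  1 Syncope: [bafibuti] → [bafbuti]
  2 Regressive Voicing Assimilation: [bafbuti] → [bavbuti]
  result: [bavbuti]
Order 2 then 1:
  2 Regressive Voicing Assimilation: no change — [bafibuti]
  1 Syncope: [bafibuti] → [bafbuti]
  result: [bafbuti]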